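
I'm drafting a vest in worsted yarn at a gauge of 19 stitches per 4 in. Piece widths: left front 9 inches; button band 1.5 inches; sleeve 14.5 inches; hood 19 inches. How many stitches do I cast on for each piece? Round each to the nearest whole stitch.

left front 43; button band 7; sleeve 69; hood 90.

Rate = 19/4 = 4.75 sts per in.
left front: 9 × 4.75 = 42.75 → 43.
button band: 1.5 × 4.75 = 7.12 → 7.
sleeve: 14.5 × 4.75 = 68.88 → 69.
hood: 19 × 4.75 = 90.25 → 90.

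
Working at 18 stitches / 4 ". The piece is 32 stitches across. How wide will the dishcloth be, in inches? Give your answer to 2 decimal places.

7.11 inches.

18 stitches / 4 inch = 4.5 stitches per inch.
32 / 4.5 = 7.111 inches.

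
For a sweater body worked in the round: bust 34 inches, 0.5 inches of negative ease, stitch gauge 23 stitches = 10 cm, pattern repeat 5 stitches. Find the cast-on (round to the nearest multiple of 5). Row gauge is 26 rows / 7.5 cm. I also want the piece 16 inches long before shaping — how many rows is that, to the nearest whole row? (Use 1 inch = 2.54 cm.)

Cast on 195 stitches; work 141 rows.

Finished = 34 − 0.5 = 33.5 inches.
33.5 inches × 2.54 = 85.09 cm.
23/10 = 2.3 sts per cm; 85.09 × 2.3 = 195.71 sts.
Nearest multiple of 5 → 195.
16 inches = 40.64 cm; × 3.467 = 140.89 → 141 rows.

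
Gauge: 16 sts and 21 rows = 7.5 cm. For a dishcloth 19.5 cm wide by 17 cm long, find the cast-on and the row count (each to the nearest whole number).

Cast on 42 stitches and work 48 rows.

Stitch gauge = 16/7.5 = 2.133 sts/cm; 19.5 × 2.133 = 41.60 → 42 sts.
Row gauge = 21/7.5 = 2.8 rows/cm; 17 × 2.8 = 47.60 → 48 rows.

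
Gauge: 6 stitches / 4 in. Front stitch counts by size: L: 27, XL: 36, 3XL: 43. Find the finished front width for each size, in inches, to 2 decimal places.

6/4 = 1.5 sts per in.
L: 27 / 1.5 = 18.000 → 18.00 in.
XL: 36 / 1.5 = 24.000 → 24.00 in.
3XL: 43 / 1.5 = 28.667 → 28.67 in.

L 18.00 inches; XL 24.00 inches; 3XL 28.67 inches.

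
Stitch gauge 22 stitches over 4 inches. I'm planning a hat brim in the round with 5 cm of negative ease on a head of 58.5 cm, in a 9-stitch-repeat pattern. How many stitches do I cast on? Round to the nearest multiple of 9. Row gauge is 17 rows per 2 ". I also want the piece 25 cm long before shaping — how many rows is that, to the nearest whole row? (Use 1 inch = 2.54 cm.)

Cast on 117 stitches; work 84 rows.

Finished = 58.5 − 5 = 53.5 cm.
53.5 cm × 1/2.54 = 21.06 inches.
22/4 = 5.5 sts per in; 21.06 × 5.5 = 115.85 sts.
Nearest multiple of 9 → 117.
25 cm = 9.84 inches; × 8.5 = 83.66 → 84 rows.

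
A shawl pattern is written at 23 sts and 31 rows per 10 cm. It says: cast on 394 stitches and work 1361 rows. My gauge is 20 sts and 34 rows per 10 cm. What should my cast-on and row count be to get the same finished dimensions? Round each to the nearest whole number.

Stitches: 394 × 20/23 = 342.61 → 343.
Rows: 1361 × 34/31 = 1492.71 → 1493.

Cast on 343 stitches; work 1493 rows.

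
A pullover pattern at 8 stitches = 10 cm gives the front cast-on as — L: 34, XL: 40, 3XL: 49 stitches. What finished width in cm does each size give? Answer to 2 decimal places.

8/10 = 0.8 sts per cm.
L: 34 / 0.8 = 42.500 → 42.50 cm.
XL: 40 / 0.8 = 50.000 → 50.00 cm.
3XL: 49 / 0.8 = 61.250 → 61.25 cm.

L 42.50 cm; XL 50.00 cm; 3XL 61.25 cm.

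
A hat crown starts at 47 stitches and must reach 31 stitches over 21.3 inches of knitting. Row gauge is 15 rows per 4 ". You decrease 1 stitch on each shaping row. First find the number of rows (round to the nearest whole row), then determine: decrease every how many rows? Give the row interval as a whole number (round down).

Decrease every 5th row.

Rows = 21.3 × 3.75 = 79.9 → 80 rows.
Stitches to remove: 16 → 16 shaping rows (at 1 st each).
80 / 16 = 5.00 → every 5 rows.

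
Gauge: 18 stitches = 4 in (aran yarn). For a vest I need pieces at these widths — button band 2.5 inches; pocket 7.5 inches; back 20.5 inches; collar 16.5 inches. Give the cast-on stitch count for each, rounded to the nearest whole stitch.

button band 11; pocket 34; back 92; collar 74.

Rate = 18/4 = 4.5 sts per in.
button band: 2.5 × 4.5 = 11.25 → 11.
pocket: 7.5 × 4.5 = 33.75 → 34.
back: 20.5 × 4.5 = 92.25 → 92.
collar: 16.5 × 4.5 = 74.25 → 74.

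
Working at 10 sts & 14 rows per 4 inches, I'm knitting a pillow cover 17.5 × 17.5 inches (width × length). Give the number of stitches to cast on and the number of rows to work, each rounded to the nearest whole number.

Stitch gauge = 10/4 = 2.5 sts/in; 17.5 × 2.5 = 43.75 → 44 sts.
Row gauge = 14/4 = 3.5 rows/in; 17.5 × 3.5 = 61.25 → 61 rows.

Cast on 44 stitches and work 61 rows.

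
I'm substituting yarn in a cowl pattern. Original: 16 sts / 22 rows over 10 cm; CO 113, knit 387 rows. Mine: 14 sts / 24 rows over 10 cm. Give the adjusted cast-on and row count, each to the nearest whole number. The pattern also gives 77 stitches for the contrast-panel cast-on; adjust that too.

Cast on 99 stitches; work 422 rows; contrast-panel cast-on 67 stitches.

Stitches: 113 × 14/16 = 98.88 → 99.
Rows: 387 × 24/22 = 422.18 → 422.
contrast-panel cast-on: 77 × 14/16 = 67.38 → 67.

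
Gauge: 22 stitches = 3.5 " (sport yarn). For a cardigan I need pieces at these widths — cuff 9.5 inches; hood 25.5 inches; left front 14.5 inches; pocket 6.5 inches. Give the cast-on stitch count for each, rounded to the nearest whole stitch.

cuff 60; hood 160; left front 91; pocket 41.

Rate = 22/3.5 = 6.286 sts per in.
cuff: 9.5 × 6.286 = 59.71 → 60.
hood: 25.5 × 6.286 = 160.29 → 160.
left front: 14.5 × 6.286 = 91.14 → 91.
pocket: 6.5 × 6.286 = 40.86 → 41.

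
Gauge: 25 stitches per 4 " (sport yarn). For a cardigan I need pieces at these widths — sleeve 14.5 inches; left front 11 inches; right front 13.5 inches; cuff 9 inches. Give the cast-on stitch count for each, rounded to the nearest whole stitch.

sleeve 91; left front 69; right front 84; cuff 56.

Rate = 25/4 = 6.25 sts per in.
sleeve: 14.5 × 6.25 = 90.62 → 91.
left front: 11 × 6.25 = 68.75 → 69.
right front: 13.5 × 6.25 = 84.38 → 84.
cuff: 9 × 6.25 = 56.25 → 56.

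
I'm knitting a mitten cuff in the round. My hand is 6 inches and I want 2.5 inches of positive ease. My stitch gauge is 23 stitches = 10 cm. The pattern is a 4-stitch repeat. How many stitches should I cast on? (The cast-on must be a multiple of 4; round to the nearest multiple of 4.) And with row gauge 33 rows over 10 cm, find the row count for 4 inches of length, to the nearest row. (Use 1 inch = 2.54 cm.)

Finished = 6 + 2.5 = 8.5 inches.
8.5 inches × 2.54 = 21.59 cm.
23/10 = 2.3 sts per cm; 21.59 × 2.3 = 49.66 sts.
Nearest multiple of 4 → 48.
4 inches = 10.16 cm; × 3.3 = 33.53 → 34 rows.

Cast on 48 stitches; work 34 rows.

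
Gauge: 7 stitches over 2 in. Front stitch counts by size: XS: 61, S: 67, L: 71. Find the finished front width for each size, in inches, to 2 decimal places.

7/2 = 3.5 sts per in.
XS: 61 / 3.5 = 17.429 → 17.43 in.
S: 67 / 3.5 = 19.143 → 19.14 in.
L: 71 / 3.5 = 20.286 → 20.29 in.

XS 17.43 inches; S 19.14 inches; L 20.29 inches.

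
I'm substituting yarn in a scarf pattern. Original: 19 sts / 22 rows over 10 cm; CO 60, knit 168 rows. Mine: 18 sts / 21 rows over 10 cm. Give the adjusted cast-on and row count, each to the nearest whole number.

Stitches: 60 × 18/19 = 56.84 → 57.
Rows: 168 × 21/22 = 160.36 → 160.

Cast on 57 stitches; work 160 rows.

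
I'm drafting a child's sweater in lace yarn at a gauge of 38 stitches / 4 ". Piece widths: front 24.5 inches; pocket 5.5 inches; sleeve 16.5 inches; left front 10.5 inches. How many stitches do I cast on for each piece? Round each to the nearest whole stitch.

front 233; pocket 52; sleeve 157; left front 100.

Rate = 38/4 = 9.5 sts per in.
front: 24.5 × 9.5 = 232.75 → 233.
pocket: 5.5 × 9.5 = 52.25 → 52.
sleeve: 16.5 × 9.5 = 156.75 → 157.
left front: 10.5 × 9.5 = 99.75 → 100.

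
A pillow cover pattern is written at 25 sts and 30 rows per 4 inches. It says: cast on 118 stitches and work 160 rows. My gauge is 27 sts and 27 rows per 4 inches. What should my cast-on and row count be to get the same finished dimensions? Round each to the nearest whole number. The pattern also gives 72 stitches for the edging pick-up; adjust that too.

Stitches: 118 × 27/25 = 127.44 → 127.
Rows: 160 × 27/30 = 144.00 → 144.
edging pick-up: 72 × 27/25 = 77.76 → 78.

Cast on 127 stitches; work 144 rows; edging pick-up 78 stitches.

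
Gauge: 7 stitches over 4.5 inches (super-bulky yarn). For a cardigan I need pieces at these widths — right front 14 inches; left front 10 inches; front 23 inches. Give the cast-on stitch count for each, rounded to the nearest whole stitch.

right front 22; left front 16; front 36.

Rate = 7/4.5 = 1.556 sts per in.
right front: 14 × 1.556 = 21.78 → 22.
left front: 10 × 1.556 = 15.56 → 16.
front: 23 × 1.556 = 35.78 → 36.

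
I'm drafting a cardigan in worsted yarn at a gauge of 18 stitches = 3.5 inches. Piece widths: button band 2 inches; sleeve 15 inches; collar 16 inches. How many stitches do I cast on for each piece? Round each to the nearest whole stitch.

button band 10; sleeve 77; collar 82.

Rate = 18/3.5 = 5.143 sts per in.
button band: 2 × 5.143 = 10.29 → 10.
sleeve: 15 × 5.143 = 77.14 → 77.
collar: 16 × 5.143 = 82.29 → 82.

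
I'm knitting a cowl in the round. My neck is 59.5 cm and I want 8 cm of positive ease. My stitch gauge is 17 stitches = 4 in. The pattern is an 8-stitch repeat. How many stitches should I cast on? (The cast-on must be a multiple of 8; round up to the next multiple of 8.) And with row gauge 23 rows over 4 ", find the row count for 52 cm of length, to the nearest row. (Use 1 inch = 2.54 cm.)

Cast on 120 stitches; work 118 rows.

Finished = 59.5 + 8 = 67.5 cm.
67.5 cm × 1/2.54 = 26.57 inches.
17/4 = 4.25 sts per in; 26.57 × 4.25 = 112.94 sts.
Next multiple of 8 → 120.
52 cm = 20.47 inches; × 5.75 = 117.72 → 118 rows.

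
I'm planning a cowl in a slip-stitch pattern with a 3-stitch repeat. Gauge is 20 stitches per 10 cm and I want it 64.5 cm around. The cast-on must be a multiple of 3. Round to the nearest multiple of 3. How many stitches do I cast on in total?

20 / 10 = 2 sts per cm.
64.5 × 2 = 129.00 sts.
Nearest multiple of 3: 129.

Cast on 129 stitches.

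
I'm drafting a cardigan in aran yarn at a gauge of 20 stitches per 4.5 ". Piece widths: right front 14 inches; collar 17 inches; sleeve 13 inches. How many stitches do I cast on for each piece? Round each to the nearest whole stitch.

right front 62; collar 76; sleeve 58.

Rate = 20/4.5 = 4.444 sts per in.
right front: 14 × 4.444 = 62.22 → 62.
collar: 17 × 4.444 = 75.56 → 76.
sleeve: 13 × 4.444 = 57.78 → 58.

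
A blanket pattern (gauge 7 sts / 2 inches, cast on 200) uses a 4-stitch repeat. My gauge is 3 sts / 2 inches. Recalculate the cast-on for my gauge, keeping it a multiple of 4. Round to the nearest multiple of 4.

Cast on 84 stitches.

200 × 3 / 7 = 85.71.
Nearest multiple of 4: 84.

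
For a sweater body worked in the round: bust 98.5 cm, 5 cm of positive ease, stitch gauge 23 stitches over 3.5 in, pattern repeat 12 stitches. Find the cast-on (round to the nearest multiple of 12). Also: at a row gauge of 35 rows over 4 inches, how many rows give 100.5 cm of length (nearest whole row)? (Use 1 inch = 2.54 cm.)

Cast on 264 stitches; work 346 rows.

Finished = 98.5 + 5 = 103.5 cm.
103.5 cm × 1/2.54 = 40.75 inches.
23/3.5 = 6.571 sts per in; 40.75 × 6.571 = 267.77 sts.
Nearest multiple of 12 → 264.
100.5 cm = 39.57 inches; × 8.75 = 346.21 → 346 rows.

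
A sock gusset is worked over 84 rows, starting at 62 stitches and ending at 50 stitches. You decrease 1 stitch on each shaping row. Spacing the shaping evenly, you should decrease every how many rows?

Stitches to remove: |50 − 62| = 12.
Shaping rows needed: 12 / 1 = 12.
84 rows / 12 = every 7 rows.

Decrease every 7th row.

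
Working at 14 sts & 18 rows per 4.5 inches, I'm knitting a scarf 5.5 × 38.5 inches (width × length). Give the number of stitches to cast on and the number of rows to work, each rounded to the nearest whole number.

Stitch gauge = 14/4.5 = 3.111 sts/in; 5.5 × 3.111 = 17.11 → 17 sts.
Row gauge = 18/4.5 = 4 rows/in; 38.5 × 4 = 154.00 → 154 rows.

Cast on 17 stitches and work 154 rows.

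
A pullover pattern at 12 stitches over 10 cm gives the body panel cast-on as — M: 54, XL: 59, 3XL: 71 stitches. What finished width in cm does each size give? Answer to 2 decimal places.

M 45.00 cm; XL 49.17 cm; 3XL 59.17 cm.

12/10 = 1.2 sts per cm.
M: 54 / 1.2 = 45.000 → 45.00 cm.
XL: 59 / 1.2 = 49.167 → 49.17 cm.
3XL: 71 / 1.2 = 59.167 → 59.17 cm.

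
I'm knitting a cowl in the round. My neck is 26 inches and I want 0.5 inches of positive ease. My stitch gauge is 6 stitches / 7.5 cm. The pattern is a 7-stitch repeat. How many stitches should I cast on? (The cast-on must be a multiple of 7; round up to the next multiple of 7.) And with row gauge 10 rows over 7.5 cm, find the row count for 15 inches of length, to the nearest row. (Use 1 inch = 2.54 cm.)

Finished = 26 + 0.5 = 26.5 inches.
26.5 inches × 2.54 = 67.31 cm.
6/7.5 = 0.8 sts per cm; 67.31 × 0.8 = 53.85 sts.
Next multiple of 7 → 56.
15 inches = 38.10 cm; × 1.333 = 50.80 → 51 rows.

Cast on 56 stitches; work 51 rows.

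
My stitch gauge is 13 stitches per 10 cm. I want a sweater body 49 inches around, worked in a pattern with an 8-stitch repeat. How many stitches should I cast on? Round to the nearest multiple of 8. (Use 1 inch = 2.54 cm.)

49 in = 49 × 2.54 = 124.46 cm.
13 / 10 = 1.3 sts/cm.
124.46 × 1.3 = 161.80 sts.
→ 160.

CO 160 sts.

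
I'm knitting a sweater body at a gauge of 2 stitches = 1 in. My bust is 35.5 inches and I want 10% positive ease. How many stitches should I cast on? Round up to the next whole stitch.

Finished = 35.5 × 1.10 = 39.05 in.
2 / 1 = 2 sts per inch.
39.05 × 2 = 78.10 sts.
→ 79 sts.

79 stitches.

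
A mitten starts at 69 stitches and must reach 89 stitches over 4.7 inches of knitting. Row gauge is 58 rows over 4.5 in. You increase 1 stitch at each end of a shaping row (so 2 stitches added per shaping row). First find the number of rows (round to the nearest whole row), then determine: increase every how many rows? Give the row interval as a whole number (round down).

Rows = 4.7 × 12.889 = 60.6 → 61 rows.
Stitches to add: 20 → 10 shaping rows (at 2 st each).
61 / 10 = 6.10 → every 6 rows.

Increase every 6th row.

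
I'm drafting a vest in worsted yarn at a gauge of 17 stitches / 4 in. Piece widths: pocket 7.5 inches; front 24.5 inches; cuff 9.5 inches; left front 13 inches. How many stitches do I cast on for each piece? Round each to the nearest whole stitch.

Rate = 17/4 = 4.25 sts per in.
pocket: 7.5 × 4.25 = 31.88 → 32.
front: 24.5 × 4.25 = 104.12 → 104.
cuff: 9.5 × 4.25 = 40.38 → 40.
left front: 13 × 4.25 = 55.25 → 55.

pocket 32; front 104; cuff 40; left front 55.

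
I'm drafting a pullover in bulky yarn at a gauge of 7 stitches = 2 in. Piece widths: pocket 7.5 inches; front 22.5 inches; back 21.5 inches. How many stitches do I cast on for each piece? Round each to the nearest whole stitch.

Rate = 7/2 = 3.5 sts per in.
pocket: 7.5 × 3.5 = 26.25 → 26.
front: 22.5 × 3.5 = 78.75 → 79.
back: 21.5 × 3.5 = 75.25 → 75.

pocket 26; front 79; back 75.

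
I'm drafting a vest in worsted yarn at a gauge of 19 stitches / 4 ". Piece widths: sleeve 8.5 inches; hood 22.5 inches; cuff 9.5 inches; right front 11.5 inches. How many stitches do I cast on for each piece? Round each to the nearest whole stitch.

Rate = 19/4 = 4.75 sts per in.
sleeve: 8.5 × 4.75 = 40.38 → 40.
hood: 22.5 × 4.75 = 106.88 → 107.
cuff: 9.5 × 4.75 = 45.12 → 45.
right front: 11.5 × 4.75 = 54.62 → 55.

sleeve 40; hood 107; cuff 45; right front 55.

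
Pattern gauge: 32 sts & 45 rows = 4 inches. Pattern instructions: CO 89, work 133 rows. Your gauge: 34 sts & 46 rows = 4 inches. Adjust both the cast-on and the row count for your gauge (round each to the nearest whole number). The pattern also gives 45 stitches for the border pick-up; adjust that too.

Stitches: 89 × 34/32 = 94.56 → 95.
Rows: 133 × 46/45 = 135.96 → 136.
border pick-up: 45 × 34/32 = 47.81 → 48.

Cast on 95 stitches; work 136 rows; border pick-up 48 stitches.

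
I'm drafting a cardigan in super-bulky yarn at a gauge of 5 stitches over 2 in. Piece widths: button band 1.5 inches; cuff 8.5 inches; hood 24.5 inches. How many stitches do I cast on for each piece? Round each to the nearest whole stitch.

Rate = 5/2 = 2.5 sts per in.
button band: 1.5 × 2.5 = 3.75 → 4.
cuff: 8.5 × 2.5 = 21.25 → 21.
hood: 24.5 × 2.5 = 61.25 → 61.

button band 4; cuff 21; hood 61.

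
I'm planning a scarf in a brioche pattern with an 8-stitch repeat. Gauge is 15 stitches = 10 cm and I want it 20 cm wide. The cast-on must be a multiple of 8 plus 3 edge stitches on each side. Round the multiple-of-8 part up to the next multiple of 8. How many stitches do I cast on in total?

CO 30 sts.

15 / 10 = 1.5 sts per cm.
20 × 1.5 = 30.00 sts.
Less 6 edge sts → 24.00 for the repeat.
Next multiple of 8: 24.
Add back 6 edge sts → 30.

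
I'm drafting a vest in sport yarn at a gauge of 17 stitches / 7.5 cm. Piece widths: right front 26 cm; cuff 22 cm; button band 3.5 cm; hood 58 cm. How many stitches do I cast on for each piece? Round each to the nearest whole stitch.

Rate = 17/7.5 = 2.267 sts per cm.
right front: 26 × 2.267 = 58.93 → 59.
cuff: 22 × 2.267 = 49.87 → 50.
button band: 3.5 × 2.267 = 7.93 → 8.
hood: 58 × 2.267 = 131.47 → 131.

right front 59; cuff 50; button band 8; hood 131.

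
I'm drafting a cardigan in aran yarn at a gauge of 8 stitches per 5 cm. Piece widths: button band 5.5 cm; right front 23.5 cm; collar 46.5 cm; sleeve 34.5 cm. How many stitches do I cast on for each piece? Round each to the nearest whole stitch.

Rate = 8/5 = 1.6 sts per cm.
button band: 5.5 × 1.6 = 8.80 → 9.
right front: 23.5 × 1.6 = 37.60 → 38.
collar: 46.5 × 1.6 = 74.40 → 74.
sleeve: 34.5 × 1.6 = 55.20 → 55.

button band 9; right front 38; collar 74; sleeve 55.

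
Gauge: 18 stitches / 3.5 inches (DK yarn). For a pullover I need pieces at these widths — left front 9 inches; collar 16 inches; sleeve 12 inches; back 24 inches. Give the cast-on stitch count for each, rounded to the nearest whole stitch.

Rate = 18/3.5 = 5.143 sts per in.
left front: 9 × 5.143 = 46.29 → 46.
collar: 16 × 5.143 = 82.29 → 82.
sleeve: 12 × 5.143 = 61.71 → 62.
back: 24 × 5.143 = 123.43 → 123.

left front 46; collar 82; sleeve 62; back 123.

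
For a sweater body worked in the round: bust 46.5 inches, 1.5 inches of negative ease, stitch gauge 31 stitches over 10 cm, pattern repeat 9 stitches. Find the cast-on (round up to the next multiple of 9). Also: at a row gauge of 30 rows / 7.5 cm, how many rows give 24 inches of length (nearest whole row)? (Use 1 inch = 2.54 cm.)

Cast on 360 stitches; work 244 rows.

Finished = 46.5 − 1.5 = 45 inches.
45 inches × 2.54 = 114.30 cm.
31/10 = 3.1 sts per cm; 114.30 × 3.1 = 354.33 sts.
Next multiple of 9 → 360.
24 inches = 60.96 cm; × 4 = 243.84 → 244 rows.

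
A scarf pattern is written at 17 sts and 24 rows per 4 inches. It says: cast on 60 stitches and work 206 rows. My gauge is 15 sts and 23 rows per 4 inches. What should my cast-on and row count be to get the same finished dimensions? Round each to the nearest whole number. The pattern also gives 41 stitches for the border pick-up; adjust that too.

Stitches: 60 × 15/17 = 52.94 → 53.
Rows: 206 × 23/24 = 197.42 → 197.
border pick-up: 41 × 15/17 = 36.18 → 36.

Cast on 53 stitches; work 197 rows; border pick-up 36 stitches.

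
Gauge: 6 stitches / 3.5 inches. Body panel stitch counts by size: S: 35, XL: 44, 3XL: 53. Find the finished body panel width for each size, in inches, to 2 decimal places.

6/3.5 = 1.714 sts per in.
S: 35 / 1.714 = 20.417 → 20.42 in.
XL: 44 / 1.714 = 25.667 → 25.67 in.
3XL: 53 / 1.714 = 30.917 → 30.92 in.

S 20.42 inches; XL 25.67 inches; 3XL 30.92 inches.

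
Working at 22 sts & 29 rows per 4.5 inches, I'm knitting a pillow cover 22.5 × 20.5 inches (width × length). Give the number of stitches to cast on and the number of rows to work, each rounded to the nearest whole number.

Stitch gauge = 22/4.5 = 4.889 sts/in; 22.5 × 4.889 = 110.00 → 110 sts.
Row gauge = 29/4.5 = 6.444 rows/in; 20.5 × 6.444 = 132.11 → 132 rows.

Cast on 110 stitches and work 132 rows.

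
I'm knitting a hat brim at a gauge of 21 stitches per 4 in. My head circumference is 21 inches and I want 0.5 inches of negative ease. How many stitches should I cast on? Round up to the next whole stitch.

Cast on 108 stitches.

Finished = 21 − 0.5 = 20.5 in.
21 / 4 = 5.25 sts per inch.
20.50 × 5.25 = 107.62 sts.
→ 108 sts.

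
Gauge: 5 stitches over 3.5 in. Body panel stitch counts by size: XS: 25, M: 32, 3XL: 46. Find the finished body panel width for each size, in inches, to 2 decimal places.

XS 17.50 inches; M 22.40 inches; 3XL 32.20 inches.

5/3.5 = 1.429 sts per in.
XS: 25 / 1.429 = 17.500 → 17.50 in.
M: 32 / 1.429 = 22.400 → 22.40 in.
3XL: 46 / 1.429 = 32.200 → 32.20 in.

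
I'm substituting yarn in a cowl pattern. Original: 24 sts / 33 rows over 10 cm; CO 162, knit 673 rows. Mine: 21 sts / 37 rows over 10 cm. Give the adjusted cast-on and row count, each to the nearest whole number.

Cast on 142 stitches; work 755 rows.

Stitches: 162 × 21/24 = 141.75 → 142.
Rows: 673 × 37/33 = 754.58 → 755.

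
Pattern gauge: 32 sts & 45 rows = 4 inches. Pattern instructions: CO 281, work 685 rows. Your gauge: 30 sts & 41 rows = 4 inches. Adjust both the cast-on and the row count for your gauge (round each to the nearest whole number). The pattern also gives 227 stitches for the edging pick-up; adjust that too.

Stitches: 281 × 30/32 = 263.44 → 263.
Rows: 685 × 41/45 = 624.11 → 624.
edging pick-up: 227 × 30/32 = 212.81 → 213.

Cast on 263 stitches; work 624 rows; edging pick-up 213 stitches.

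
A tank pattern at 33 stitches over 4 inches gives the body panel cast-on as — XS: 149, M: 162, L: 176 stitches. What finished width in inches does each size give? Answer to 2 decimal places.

33/4 = 8.25 sts per in.
XS: 149 / 8.25 = 18.061 → 18.06 in.
M: 162 / 8.25 = 19.636 → 19.64 in.
L: 176 / 8.25 = 21.333 → 21.33 in.

XS 18.06 inches; M 19.64 inches; L 21.33 inches.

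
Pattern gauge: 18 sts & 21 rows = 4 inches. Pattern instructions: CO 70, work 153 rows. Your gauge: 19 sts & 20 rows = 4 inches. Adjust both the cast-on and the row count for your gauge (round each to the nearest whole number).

Cast on 74 stitches; work 146 rows.

Stitches: 70 × 19/18 = 73.89 → 74.
Rows: 153 × 20/21 = 145.71 → 146.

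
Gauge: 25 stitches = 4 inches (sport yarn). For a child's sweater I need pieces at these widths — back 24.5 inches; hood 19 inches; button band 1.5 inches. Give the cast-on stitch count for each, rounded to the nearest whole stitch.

Rate = 25/4 = 6.25 sts per in.
back: 24.5 × 6.25 = 153.12 → 153.
hood: 19 × 6.25 = 118.75 → 119.
button band: 1.5 × 6.25 = 9.38 → 9.

back 153; hood 119; button band 9.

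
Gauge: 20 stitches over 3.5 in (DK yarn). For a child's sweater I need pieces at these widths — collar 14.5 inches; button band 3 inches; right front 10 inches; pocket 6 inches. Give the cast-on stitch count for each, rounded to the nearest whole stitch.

collar 83; button band 17; right front 57; pocket 34.

Rate = 20/3.5 = 5.714 sts per in.
collar: 14.5 × 5.714 = 82.86 → 83.
button band: 3 × 5.714 = 17.14 → 17.
right front: 10 × 5.714 = 57.14 → 57.
pocket: 6 × 5.714 = 34.29 → 34.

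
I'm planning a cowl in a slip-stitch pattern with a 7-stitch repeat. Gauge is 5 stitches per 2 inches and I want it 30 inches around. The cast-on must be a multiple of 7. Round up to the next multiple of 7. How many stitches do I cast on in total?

5 / 2 = 2.5 sts per inch.
30 × 2.5 = 75.00 sts.
Next multiple of 7: 77.

Cast on 77 stitches.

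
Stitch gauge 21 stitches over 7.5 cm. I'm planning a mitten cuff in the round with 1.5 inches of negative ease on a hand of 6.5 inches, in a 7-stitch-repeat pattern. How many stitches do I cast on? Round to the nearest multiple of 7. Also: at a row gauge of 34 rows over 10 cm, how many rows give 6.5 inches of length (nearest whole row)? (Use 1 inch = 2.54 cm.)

Finished = 6.5 − 1.5 = 5 inches.
5 inches × 2.54 = 12.70 cm.
21/7.5 = 2.8 sts per cm; 12.70 × 2.8 = 35.56 sts.
Nearest multiple of 7 → 35.
6.5 inches = 16.51 cm; × 3.4 = 56.13 → 56 rows.

Cast on 35 stitches; work 56 rows.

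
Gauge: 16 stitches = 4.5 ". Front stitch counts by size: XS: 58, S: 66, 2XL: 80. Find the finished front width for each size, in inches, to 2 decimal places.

XS 16.31 inches; S 18.56 inches; 2XL 22.50 inches.

16/4.5 = 3.556 sts per in.
XS: 58 / 3.556 = 16.312 → 16.31 in.
S: 66 / 3.556 = 18.562 → 18.56 in.
2XL: 80 / 3.556 = 22.500 → 22.50 in.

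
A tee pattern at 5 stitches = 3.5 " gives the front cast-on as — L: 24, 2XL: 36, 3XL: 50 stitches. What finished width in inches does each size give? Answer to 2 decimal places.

L 16.80 inches; 2XL 25.20 inches; 3XL 35.00 inches.

5/3.5 = 1.429 sts per in.
L: 24 / 1.429 = 16.800 → 16.80 in.
2XL: 36 / 1.429 = 25.200 → 25.20 in.
3XL: 50 / 1.429 = 35.000 → 35.00 in.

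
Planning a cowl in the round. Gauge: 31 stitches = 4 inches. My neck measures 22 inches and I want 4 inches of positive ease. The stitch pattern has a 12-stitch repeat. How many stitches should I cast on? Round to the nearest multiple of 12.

Finished = 22 + 4 = 26 inches.
31 / 4 = 7.75 sts/in.
26 × 7.75 = 201.50 sts.
Nearest multiple of 12: 204.

Cast on 204 stitches.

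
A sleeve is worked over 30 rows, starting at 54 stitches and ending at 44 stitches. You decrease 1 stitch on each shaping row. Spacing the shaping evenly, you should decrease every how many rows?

Decrease every 3rd row.

Stitches to remove: |44 − 54| = 10.
Shaping rows needed: 10 / 1 = 10.
30 rows / 10 = every 3 rows.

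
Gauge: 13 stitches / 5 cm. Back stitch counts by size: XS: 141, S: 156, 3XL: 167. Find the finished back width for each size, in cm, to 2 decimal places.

XS 54.23 cm; S 60.00 cm; 3XL 64.23 cm.

13/5 = 2.6 sts per cm.
XS: 141 / 2.6 = 54.231 → 54.23 cm.
S: 156 / 2.6 = 60.000 → 60.00 cm.
3XL: 167 / 2.6 = 64.231 → 64.23 cm.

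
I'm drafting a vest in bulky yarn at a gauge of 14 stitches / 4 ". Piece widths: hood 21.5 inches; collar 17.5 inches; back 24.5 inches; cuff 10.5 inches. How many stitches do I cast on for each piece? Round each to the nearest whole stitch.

hood 75; collar 61; back 86; cuff 37.

Rate = 14/4 = 3.5 sts per in.
hood: 21.5 × 3.5 = 75.25 → 75.
collar: 17.5 × 3.5 = 61.25 → 61.
back: 24.5 × 3.5 = 85.75 → 86.
cuff: 10.5 × 3.5 = 36.75 → 37.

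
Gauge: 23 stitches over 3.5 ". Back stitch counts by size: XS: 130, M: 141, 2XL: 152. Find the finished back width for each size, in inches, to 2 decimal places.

23/3.5 = 6.571 sts per in.
XS: 130 / 6.571 = 19.783 → 19.78 in.
M: 141 / 6.571 = 21.457 → 21.46 in.
2XL: 152 / 6.571 = 23.130 → 23.13 in.

XS 19.78 inches; M 21.46 inches; 2XL 23.13 inches.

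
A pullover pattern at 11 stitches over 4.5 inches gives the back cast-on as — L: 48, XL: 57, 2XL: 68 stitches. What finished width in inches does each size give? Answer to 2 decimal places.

11/4.5 = 2.444 sts per in.
L: 48 / 2.444 = 19.636 → 19.64 in.
XL: 57 / 2.444 = 23.318 → 23.32 in.
2XL: 68 / 2.444 = 27.818 → 27.82 in.

L 19.64 inches; XL 23.32 inches; 2XL 27.82 inches.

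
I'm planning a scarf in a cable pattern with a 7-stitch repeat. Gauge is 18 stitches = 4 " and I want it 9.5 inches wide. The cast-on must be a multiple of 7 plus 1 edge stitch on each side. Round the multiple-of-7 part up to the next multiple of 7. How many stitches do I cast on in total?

Cast on 44 stitches.

18 / 4 = 4.5 sts per inch.
9.5 × 4.5 = 42.75 sts.
Less 2 edge sts → 40.75 for the repeat.
Next multiple of 7: 42.
Add back 2 edge sts → 44.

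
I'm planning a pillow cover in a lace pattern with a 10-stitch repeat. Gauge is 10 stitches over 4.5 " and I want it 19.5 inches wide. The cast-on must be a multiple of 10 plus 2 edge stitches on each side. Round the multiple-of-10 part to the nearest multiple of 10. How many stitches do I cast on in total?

10 / 4.5 = 2.222 sts per inch.
19.5 × 2.222 = 43.33 sts.
Less 4 edge sts → 39.33 for the repeat.
Nearest multiple of 10: 40.
Add back 4 edge sts → 44.

44 stitches.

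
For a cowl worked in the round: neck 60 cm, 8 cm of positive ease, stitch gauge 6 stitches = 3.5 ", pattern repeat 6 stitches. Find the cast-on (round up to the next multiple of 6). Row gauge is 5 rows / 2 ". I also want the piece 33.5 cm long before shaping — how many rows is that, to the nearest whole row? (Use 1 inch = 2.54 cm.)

Finished = 60 + 8 = 68 cm.
68 cm × 1/2.54 = 26.77 inches.
6/3.5 = 1.714 sts per in; 26.77 × 1.714 = 45.89 sts.
Next multiple of 6 → 48.
33.5 cm = 13.19 inches; × 2.5 = 32.97 → 33 rows.

Cast on 48 stitches; work 33 rows.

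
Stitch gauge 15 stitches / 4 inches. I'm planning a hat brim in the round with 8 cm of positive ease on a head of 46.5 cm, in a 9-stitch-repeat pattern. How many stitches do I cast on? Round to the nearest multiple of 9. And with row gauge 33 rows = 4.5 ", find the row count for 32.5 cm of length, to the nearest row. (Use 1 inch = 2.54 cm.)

Cast on 81 stitches; work 94 rows.

Finished = 46.5 + 8 = 54.5 cm.
54.5 cm × 1/2.54 = 21.46 inches.
15/4 = 3.75 sts per in; 21.46 × 3.75 = 80.46 sts.
Nearest multiple of 9 → 81.
32.5 cm = 12.80 inches; × 7.333 = 93.83 → 94 rows.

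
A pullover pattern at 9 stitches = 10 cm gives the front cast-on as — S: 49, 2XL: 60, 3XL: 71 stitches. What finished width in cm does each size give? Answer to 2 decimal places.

9/10 = 0.9 sts per cm.
S: 49 / 0.9 = 54.444 → 54.44 cm.
2XL: 60 / 0.9 = 66.667 → 66.67 cm.
3XL: 71 / 0.9 = 78.889 → 78.89 cm.

S 54.44 cm; 2XL 66.67 cm; 3XL 78.89 cm.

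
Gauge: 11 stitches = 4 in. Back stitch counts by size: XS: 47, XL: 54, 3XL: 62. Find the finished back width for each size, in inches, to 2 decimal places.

XS 17.09 inches; XL 19.64 inches; 3XL 22.55 inches.

11/4 = 2.75 sts per in.
XS: 47 / 2.75 = 17.091 → 17.09 in.
XL: 54 / 2.75 = 19.636 → 19.64 in.
3XL: 62 / 2.75 = 22.545 → 22.55 in.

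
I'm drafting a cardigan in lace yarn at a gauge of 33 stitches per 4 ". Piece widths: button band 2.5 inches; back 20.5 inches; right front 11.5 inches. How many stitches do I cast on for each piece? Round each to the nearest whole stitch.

Rate = 33/4 = 8.25 sts per in.
button band: 2.5 × 8.25 = 20.62 → 21.
back: 20.5 × 8.25 = 169.12 → 169.
right front: 11.5 × 8.25 = 94.88 → 95.

button band 21; back 169; right front 95.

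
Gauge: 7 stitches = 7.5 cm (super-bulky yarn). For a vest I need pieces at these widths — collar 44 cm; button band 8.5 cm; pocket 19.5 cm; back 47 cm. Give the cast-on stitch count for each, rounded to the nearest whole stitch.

Rate = 7/7.5 = 0.933 sts per cm.
collar: 44 × 0.933 = 41.07 → 41.
button band: 8.5 × 0.933 = 7.93 → 8.
pocket: 19.5 × 0.933 = 18.20 → 18.
back: 47 × 0.933 = 43.87 → 44.

collar 41; button band 8; pocket 18; back 44.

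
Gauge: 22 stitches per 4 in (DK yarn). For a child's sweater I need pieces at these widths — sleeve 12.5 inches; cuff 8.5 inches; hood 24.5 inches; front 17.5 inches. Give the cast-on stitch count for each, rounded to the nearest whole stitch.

Rate = 22/4 = 5.5 sts per in.
sleeve: 12.5 × 5.5 = 68.75 → 69.
cuff: 8.5 × 5.5 = 46.75 → 47.
hood: 24.5 × 5.5 = 134.75 → 135.
front: 17.5 × 5.5 = 96.25 → 96.

sleeve 69; cuff 47; hood 135; front 96.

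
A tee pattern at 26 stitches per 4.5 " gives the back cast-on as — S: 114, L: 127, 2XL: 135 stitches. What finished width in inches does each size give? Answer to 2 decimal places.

26/4.5 = 5.778 sts per in.
S: 114 / 5.778 = 19.731 → 19.73 in.
L: 127 / 5.778 = 21.981 → 21.98 in.
2XL: 135 / 5.778 = 23.365 → 23.37 in.

S 19.73 inches; L 21.98 inches; 2XL 23.37 inches.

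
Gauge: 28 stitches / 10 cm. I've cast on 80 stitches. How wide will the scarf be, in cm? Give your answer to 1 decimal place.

28 stitches / 10 cm = 2.8 stitches per cm.
80 / 2.8 = 28.57 cm.

28.6 cm.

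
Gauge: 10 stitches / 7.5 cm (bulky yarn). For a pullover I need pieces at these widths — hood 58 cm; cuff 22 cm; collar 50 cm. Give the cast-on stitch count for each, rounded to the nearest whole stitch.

Rate = 10/7.5 = 1.333 sts per cm.
hood: 58 × 1.333 = 77.33 → 77.
cuff: 22 × 1.333 = 29.33 → 29.
collar: 50 × 1.333 = 66.67 → 67.

hood 77; cuff 29; collar 67.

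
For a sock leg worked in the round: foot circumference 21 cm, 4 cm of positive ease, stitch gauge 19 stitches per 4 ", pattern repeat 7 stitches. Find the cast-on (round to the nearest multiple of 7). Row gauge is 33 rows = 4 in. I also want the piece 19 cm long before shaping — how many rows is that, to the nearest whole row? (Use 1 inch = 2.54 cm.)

Cast on 49 stitches; work 62 rows.

Finished = 21 + 4 = 25 cm.
25 cm × 1/2.54 = 9.84 inches.
19/4 = 4.75 sts per in; 9.84 × 4.75 = 46.75 sts.
Nearest multiple of 7 → 49.
19 cm = 7.48 inches; × 8.25 = 61.71 → 62 rows.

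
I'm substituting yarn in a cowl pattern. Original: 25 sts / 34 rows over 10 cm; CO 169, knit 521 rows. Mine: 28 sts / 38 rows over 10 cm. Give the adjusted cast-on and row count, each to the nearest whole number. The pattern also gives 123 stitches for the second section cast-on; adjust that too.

Cast on 189 stitches; work 582 rows; second section cast-on 138 stitches.

Stitches: 169 × 28/25 = 189.28 → 189.
Rows: 521 × 38/34 = 582.29 → 582.
second section cast-on: 123 × 28/25 = 137.76 → 138.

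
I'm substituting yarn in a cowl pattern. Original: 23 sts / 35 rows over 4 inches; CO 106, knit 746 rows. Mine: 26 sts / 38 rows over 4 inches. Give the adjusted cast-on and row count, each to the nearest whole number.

Stitches: 106 × 26/23 = 119.83 → 120.
Rows: 746 × 38/35 = 809.94 → 810.

Cast on 120 stitches; work 810 rows.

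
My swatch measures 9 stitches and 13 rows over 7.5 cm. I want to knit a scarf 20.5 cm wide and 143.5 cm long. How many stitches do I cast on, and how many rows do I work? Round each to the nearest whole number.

Cast on 25 stitches and work 249 rows.

Stitch gauge = 9/7.5 = 1.2 sts/cm; 20.5 × 1.2 = 24.60 → 25 sts.
Row gauge = 13/7.5 = 1.733 rows/cm; 143.5 × 1.733 = 248.73 → 249 rows.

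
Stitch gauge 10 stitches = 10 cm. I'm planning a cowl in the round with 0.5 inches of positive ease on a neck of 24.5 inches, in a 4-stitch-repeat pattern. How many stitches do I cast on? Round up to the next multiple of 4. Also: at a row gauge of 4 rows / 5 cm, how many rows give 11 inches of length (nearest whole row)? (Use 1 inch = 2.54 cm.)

Finished = 24.5 + 0.5 = 25 inches.
25 inches × 2.54 = 63.50 cm.
10/10 = 1 sts per cm; 63.50 × 1 = 63.50 sts.
Next multiple of 4 → 64.
11 inches = 27.94 cm; × 0.8 = 22.35 → 22 rows.

Cast on 64 stitches; work 22 rows.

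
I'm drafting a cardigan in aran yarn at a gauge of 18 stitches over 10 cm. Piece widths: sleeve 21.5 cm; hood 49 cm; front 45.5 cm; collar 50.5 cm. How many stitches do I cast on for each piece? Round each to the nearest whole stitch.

Rate = 18/10 = 1.8 sts per cm.
sleeve: 21.5 × 1.8 = 38.70 → 39.
hood: 49 × 1.8 = 88.20 → 88.
front: 45.5 × 1.8 = 81.90 → 82.
collar: 50.5 × 1.8 = 90.90 → 91.

sleeve 39; hood 88; front 82; collar 91.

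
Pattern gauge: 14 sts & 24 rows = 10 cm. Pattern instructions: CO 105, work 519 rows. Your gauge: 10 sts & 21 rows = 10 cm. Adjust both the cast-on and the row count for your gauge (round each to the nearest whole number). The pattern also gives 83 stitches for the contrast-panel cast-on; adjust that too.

Stitches: 105 × 10/14 = 75.00 → 75.
Rows: 519 × 21/24 = 454.12 → 454.
contrast-panel cast-on: 83 × 10/14 = 59.29 → 59.

Cast on 75 stitches; work 454 rows; contrast-panel cast-on 59 stitches.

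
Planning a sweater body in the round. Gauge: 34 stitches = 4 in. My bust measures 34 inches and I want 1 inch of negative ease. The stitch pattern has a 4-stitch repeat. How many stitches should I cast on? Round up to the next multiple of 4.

Finished = 34 − 1 = 33 inches.
34 / 4 = 8.5 sts/in.
33 × 8.5 = 280.50 sts.
Next multiple of 4: 284.

CO 284 sts.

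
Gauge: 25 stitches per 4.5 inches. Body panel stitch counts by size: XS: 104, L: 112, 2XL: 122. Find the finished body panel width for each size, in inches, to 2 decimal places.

XS 18.72 inches; L 20.16 inches; 2XL 21.96 inches.

25/4.5 = 5.556 sts per in.
XS: 104 / 5.556 = 18.720 → 18.72 in.
L: 112 / 5.556 = 20.160 → 20.16 in.
2XL: 122 / 5.556 = 21.960 → 21.96 in.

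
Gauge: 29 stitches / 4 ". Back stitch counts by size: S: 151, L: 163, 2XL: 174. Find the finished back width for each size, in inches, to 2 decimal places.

29/4 = 7.25 sts per in.
S: 151 / 7.25 = 20.828 → 20.83 in.
L: 163 / 7.25 = 22.483 → 22.48 in.
2XL: 174 / 7.25 = 24.000 → 24.00 in.

S 20.83 inches; L 22.48 inches; 2XL 24.00 inches.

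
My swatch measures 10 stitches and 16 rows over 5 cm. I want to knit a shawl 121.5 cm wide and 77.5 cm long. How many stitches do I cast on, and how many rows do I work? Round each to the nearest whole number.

Stitch gauge = 10/5 = 2 sts/cm; 121.5 × 2 = 243.00 → 243 sts.
Row gauge = 16/5 = 3.2 rows/cm; 77.5 × 3.2 = 248.00 → 248 rows.

Cast on 243 stitches and work 248 rows.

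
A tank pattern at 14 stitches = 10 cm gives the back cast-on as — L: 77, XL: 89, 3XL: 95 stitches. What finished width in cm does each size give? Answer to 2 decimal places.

14/10 = 1.4 sts per cm.
L: 77 / 1.4 = 55.000 → 55.00 cm.
XL: 89 / 1.4 = 63.571 → 63.57 cm.
3XL: 95 / 1.4 = 67.857 → 67.86 cm.

L 55.00 cm; XL 63.57 cm; 3XL 67.86 cm.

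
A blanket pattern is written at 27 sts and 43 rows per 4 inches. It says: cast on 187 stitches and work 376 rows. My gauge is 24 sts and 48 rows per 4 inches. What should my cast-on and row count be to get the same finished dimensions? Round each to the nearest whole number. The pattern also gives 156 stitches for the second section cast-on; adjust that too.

Cast on 166 stitches; work 420 rows; second section cast-on 139 stitches.

Stitches: 187 × 24/27 = 166.22 → 166.
Rows: 376 × 48/43 = 419.72 → 420.
second section cast-on: 156 × 24/27 = 138.67 → 139.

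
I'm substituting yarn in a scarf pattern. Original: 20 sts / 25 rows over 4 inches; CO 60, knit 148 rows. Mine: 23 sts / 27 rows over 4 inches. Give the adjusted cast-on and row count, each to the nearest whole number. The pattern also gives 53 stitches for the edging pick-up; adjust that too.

Stitches: 60 × 23/20 = 69.00 → 69.
Rows: 148 × 27/25 = 159.84 → 160.
edging pick-up: 53 × 23/20 = 60.95 → 61.

Cast on 69 stitches; work 160 rows; edging pick-up 61 stitches.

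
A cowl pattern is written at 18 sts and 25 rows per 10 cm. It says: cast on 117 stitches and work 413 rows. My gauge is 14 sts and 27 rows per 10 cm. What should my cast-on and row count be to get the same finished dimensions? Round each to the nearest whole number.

Cast on 91 stitches; work 446 rows.

Stitches: 117 × 14/18 = 91.00 → 91.
Rows: 413 × 27/25 = 446.04 → 446.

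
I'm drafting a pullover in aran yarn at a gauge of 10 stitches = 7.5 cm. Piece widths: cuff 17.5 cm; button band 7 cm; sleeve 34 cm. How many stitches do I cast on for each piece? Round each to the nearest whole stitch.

cuff 23; button band 9; sleeve 45.

Rate = 10/7.5 = 1.333 sts per cm.
cuff: 17.5 × 1.333 = 23.33 → 23.
button band: 7 × 1.333 = 9.33 → 9.
sleeve: 34 × 1.333 = 45.33 → 45.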